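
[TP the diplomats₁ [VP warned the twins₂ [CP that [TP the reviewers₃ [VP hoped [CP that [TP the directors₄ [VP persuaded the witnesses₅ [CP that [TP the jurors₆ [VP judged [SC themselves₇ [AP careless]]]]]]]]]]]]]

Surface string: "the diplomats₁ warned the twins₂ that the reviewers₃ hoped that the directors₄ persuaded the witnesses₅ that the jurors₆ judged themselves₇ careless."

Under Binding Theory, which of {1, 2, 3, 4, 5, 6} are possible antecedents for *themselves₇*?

*themselves* is an anaphor, so Principle A applies: it must be bound in its binding domain.
Binding domain of *themselves₇*: the embedded TP, whose subject is the jurors₆.
*the diplomats₁* c-commands the anaphor but is outside its binding domain → cannot satisfy Principle A.
*the twins₂* c-commands the anaphor but is outside its binding domain → cannot satisfy Principle A.
*the reviewers₃* c-commands the anaphor but is outside its binding domain → cannot satisfy Principle A.
*the directors₄* c-commands the anaphor but is outside its binding domain → cannot satisfy Principle A.
*the witnesses₅* c-commands the anaphor but is outside its binding domain → cannot satisfy Principle A.
*the jurors₆* c-commands the anaphor within its binding domain → licit binder.

{6}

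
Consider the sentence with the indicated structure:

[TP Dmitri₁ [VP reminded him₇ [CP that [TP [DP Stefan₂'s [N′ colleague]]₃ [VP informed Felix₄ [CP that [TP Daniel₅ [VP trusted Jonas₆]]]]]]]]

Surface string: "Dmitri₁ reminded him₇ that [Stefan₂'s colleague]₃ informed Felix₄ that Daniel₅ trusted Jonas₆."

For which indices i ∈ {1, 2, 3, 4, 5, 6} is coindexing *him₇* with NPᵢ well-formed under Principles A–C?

none

*him* is a pronoun, so Principle B applies: it must be free in its binding domain.
Binding domain of *him₇*: the matrix TP, whose subject is Dmitri₁.
*Dmitri₁* c-commands the pronoun within its binding domain → coindexation would violate Principle B.
*Stefan₂*: the pronoun c-commands this R-expression → coindexation would violate Principle C on *Stefan₂*.
*[Stefan₂'s colleague]₃*: the pronoun c-commands this R-expression → coindexation would violate Principle C on *[Stefan₂'s colleague]₃*.
*Felix₄*: the pronoun c-commands this R-expression → coindexation would violate Principle C on *Felix₄*.
*Daniel₅*: the pronoun c-commands this R-expression → coindexation would violate Principle C on *Daniel₅*.
*Jonas₆*: the pronoun c-commands this R-expression → coindexation would violate Principle C on *Jonas₆*.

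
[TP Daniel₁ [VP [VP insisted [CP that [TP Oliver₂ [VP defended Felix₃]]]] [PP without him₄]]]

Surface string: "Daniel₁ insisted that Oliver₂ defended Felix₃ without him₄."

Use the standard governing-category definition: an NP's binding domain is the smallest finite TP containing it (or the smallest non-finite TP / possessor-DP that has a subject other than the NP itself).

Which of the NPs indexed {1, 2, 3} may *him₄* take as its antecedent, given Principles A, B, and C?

{2, 3}

*him* is a pronoun, so Principle B applies: it must be free in its binding domain.
Binding domain of *him₄*: the matrix TP, whose subject is Daniel₁.
*Daniel₁* c-commands the pronoun within its binding domain → coindexation would violate Principle B.
*Oliver₂* and the pronoun do not c-command one another → neither Principle B nor Principle C is at stake; coindexation permitted.
*Felix₃* and the pronoun do not c-command one another → neither Principle B nor Principle C is at stake; coindexation permitted.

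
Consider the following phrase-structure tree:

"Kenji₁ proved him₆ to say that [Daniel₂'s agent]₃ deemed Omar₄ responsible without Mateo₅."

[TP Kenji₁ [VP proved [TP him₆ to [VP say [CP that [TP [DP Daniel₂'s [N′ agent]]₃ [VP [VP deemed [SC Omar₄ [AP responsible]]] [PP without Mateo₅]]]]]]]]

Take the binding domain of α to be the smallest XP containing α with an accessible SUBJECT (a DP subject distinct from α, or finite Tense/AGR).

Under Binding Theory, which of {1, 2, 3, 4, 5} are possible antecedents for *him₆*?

*him* is a pronoun, so Principle B applies: it must be free in its binding domain.
Binding domain of *him₆*: the matrix TP, whose subject is Kenji₁.
*Kenji₁* c-commands the pronoun within its binding domain → coindexation would violate Principle B.
*Daniel₂*: the pronoun c-commands this R-expression → coindexation would violate Principle C on *Daniel₂*.
*[Daniel₂'s agent]₃*: the pronoun c-commands this R-expression → coindexation would violate Principle C on *[Daniel₂'s agent]₃*.
*Omar₄*: the pronoun c-commands this R-expression → coindexation would violate Principle C on *Omar₄*.
*Mateo₅*: the pronoun c-commands this R-expression → coindexation would violate Principle C on *Mateo₅*.

none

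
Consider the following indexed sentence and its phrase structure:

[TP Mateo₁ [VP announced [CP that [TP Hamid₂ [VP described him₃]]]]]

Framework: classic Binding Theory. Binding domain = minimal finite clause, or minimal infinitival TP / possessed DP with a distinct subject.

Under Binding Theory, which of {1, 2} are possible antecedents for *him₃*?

{1}

*him* is a pronoun, so Principle B applies: it must be free in its binding domain.
Binding domain of *him₃*: the embedded TP, whose subject is Hamid₂.
*Mateo₁* c-commands the pronoun but from outside its binding domain, and is not c-commanded by it → coindexation permitted.
*Hamid₂* c-commands the pronoun within its binding domain → coindexation would violate Principle B.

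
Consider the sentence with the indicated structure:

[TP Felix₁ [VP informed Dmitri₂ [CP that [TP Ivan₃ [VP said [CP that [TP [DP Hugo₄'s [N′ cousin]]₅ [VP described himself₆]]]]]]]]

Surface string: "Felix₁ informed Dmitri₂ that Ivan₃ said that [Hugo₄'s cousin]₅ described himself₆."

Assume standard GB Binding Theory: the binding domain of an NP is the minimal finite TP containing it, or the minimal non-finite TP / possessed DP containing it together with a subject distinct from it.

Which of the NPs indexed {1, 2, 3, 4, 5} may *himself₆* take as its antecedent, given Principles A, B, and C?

{5}

*himself* is an anaphor, so Principle A applies: it must be bound in its binding domain.
Binding domain of *himself₆*: the embedded TP, whose subject is [Hugo₄'s cousin]₅.
*Felix₁* c-commands the anaphor but is outside its binding domain → cannot satisfy Principle A.
*Dmitri₂* c-commands the anaphor but is outside its binding domain → cannot satisfy Principle A.
*Ivan₃* c-commands the anaphor but is outside its binding domain → cannot satisfy Principle A.
*Hugo₄* does not c-command the anaphor → cannot bind it.
*[Hugo₄'s cousin]₅* c-commands the anaphor within its binding domain → licit binder.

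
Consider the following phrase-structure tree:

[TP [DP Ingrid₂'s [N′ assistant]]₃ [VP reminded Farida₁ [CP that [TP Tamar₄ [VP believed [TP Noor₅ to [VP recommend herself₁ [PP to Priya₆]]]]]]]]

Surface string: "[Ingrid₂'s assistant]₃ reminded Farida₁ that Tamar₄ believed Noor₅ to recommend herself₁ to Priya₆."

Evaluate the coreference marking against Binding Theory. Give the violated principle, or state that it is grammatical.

The two coindexed NPs are *Farida₁* and *herself₁*.
*herself₁* is an anaphor. Principle A requires it to be bound within its binding domain — the embedded TP, whose subject is Noor₅.
Within that domain it is c-commanded by *Noor₅*, which does not share its index.
*Farida₁* does c-command the anaphor, but from outside its binding domain.
The anaphor is unbound in its domain → Principle A violation.

Principle A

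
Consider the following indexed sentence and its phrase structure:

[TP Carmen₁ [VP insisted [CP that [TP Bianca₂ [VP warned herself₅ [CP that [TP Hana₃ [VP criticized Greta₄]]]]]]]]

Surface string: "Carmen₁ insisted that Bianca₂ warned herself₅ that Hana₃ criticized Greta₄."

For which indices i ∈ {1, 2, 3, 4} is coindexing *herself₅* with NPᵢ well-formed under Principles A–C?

*herself* is an anaphor, so Principle A applies: it must be bound in its binding domain.
Binding domain of *herself₅*: the embedded TP, whose subject is Bianca₂.
*Carmen₁* c-commands the anaphor but is outside its binding domain → cannot satisfy Principle A.
*Bianca₂* c-commands the anaphor within its binding domain → licit binder.
*Hana₃* does not c-command the anaphor → cannot bind it.
*Greta₄* does not c-command the anaphor → cannot bind it.

{2}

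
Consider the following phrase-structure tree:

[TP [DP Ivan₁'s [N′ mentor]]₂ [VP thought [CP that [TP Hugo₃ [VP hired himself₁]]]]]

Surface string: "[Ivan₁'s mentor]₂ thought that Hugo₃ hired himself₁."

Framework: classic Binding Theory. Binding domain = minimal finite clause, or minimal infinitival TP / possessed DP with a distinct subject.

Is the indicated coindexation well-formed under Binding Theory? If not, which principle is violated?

The two coindexed NPs are *Ivan₁* and *himself₁*.
*himself₁* is an anaphor. Principle A requires it to be bound within its binding domain — the embedded TP, whose subject is Hugo₃.
Within that domain it is c-commanded by *Hugo₃*, which does not share its index.
*Ivan₁* does not c-command the anaphor at all.
The anaphor is unbound in its domain → Principle A violation.

Principle A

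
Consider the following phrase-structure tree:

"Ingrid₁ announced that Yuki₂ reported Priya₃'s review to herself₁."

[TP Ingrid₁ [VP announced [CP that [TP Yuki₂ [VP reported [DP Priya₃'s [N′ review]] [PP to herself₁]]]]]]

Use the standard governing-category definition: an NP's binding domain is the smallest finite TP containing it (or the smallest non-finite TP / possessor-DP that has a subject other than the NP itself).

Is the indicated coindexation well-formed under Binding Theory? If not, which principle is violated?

Principle A

The two coindexed NPs are *Ingrid₁* and *herself₁*.
*herself₁* is an anaphor. Principle A requires it to be bound within its binding domain — the embedded TP, whose subject is Yuki₂.
Within that domain it is c-commanded by *Yuki₂*, which does not share its index.
*Ingrid₁* does c-command the anaphor, but from outside its binding domain.
The anaphor is unbound in its domain → Principle A violation.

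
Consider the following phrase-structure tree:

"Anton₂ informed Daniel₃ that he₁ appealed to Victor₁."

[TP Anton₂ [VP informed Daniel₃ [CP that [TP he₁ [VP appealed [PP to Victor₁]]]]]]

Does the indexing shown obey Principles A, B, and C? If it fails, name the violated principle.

The two coindexed NPs are *he₁* and *Victor₁*.
*Victor₁* is an R-expression. Principle C requires it to be free everywhere.
*he₁* c-commands it and carries the same index.
The R-expression is bound → Principle C violation.

Principle C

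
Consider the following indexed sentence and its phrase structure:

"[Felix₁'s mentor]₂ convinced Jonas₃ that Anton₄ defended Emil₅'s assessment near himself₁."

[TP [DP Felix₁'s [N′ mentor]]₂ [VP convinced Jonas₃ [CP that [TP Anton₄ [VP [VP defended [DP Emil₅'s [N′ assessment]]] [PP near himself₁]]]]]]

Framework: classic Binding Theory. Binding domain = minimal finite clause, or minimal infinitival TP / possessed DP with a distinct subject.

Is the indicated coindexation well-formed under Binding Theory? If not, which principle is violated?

The two coindexed NPs are *Felix₁* and *himself₁*.
*himself₁* is an anaphor. Principle A requires it to be bound within its binding domain — the embedded TP, whose subject is Anton₄.
Within that domain it is c-commanded by *Anton₄*, which does not share its index.
*Felix₁* does not c-command the anaphor at all.
The anaphor is unbound in its domain → Principle A violation.

Principle A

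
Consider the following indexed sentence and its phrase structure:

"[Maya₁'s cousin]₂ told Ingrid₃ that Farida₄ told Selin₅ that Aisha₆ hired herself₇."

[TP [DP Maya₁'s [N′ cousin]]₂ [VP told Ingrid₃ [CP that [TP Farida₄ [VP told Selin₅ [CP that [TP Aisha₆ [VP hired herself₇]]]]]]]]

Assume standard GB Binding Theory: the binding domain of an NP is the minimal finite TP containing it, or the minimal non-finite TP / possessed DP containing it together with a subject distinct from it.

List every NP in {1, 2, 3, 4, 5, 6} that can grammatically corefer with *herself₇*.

*herself* is an anaphor, so Principle A applies: it must be bound in its binding domain.
Binding domain of *herself₇*: the embedded TP, whose subject is Aisha₆.
*Maya₁* does not c-command the anaphor → cannot bind it.
*[Maya₁'s cousin]₂* c-commands the anaphor but is outside its binding domain → cannot satisfy Principle A.
*Ingrid₃* c-commands the anaphor but is outside its binding domain → cannot satisfy Principle A.
*Farida₄* c-commands the anaphor but is outside its binding domain → cannot satisfy Principle A.
*Selin₅* c-commands the anaphor but is outside its binding domain → cannot satisfy Principle A.
*Aisha₆* c-commands the anaphor within its binding domain → licit binder.

{6}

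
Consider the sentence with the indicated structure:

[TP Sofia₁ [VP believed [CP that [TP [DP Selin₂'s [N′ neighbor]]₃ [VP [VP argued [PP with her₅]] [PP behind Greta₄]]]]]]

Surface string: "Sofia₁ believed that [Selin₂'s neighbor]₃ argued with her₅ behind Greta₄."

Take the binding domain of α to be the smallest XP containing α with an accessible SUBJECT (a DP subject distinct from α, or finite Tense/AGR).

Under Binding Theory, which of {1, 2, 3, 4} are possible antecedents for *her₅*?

{1, 2, 4}

*her* is a pronoun, so Principle B applies: it must be free in its binding domain.
Binding domain of *her₅*: the embedded TP, whose subject is [Selin₂'s neighbor]₃.
*Sofia₁* c-commands the pronoun but from outside its binding domain, and is not c-commanded by it → coindexation permitted.
*Selin₂* and the pronoun do not c-command one another → neither Principle B nor Principle C is at stake; coindexation permitted.
*[Selin₂'s neighbor]₃* c-commands the pronoun within its binding domain → coindexation would violate Principle B.
*Greta₄* and the pronoun do not c-command one another → neither Principle B nor Principle C is at stake; coindexation permitted.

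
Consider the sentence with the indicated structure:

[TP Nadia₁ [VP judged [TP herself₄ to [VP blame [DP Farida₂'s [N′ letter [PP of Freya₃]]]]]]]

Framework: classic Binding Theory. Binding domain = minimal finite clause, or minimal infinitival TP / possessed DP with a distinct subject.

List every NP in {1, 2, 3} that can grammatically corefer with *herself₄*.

*herself* is an anaphor, so Principle A applies: it must be bound in its binding domain.
Binding domain of *herself₄*: the matrix TP, whose subject is Nadia₁.
*Nadia₁* c-commands the anaphor within its binding domain → licit binder.
*Farida₂* does not c-command the anaphor → cannot bind it.
*Freya₃* does not c-command the anaphor → cannot bind it.

{1}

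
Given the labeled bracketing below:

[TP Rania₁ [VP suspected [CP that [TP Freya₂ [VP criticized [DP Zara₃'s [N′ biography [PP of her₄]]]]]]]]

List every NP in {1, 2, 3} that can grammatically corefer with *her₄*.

*her* is a pronoun, so Principle B applies: it must be free in its binding domain.
Binding domain of *her₄*: the possessed DP, whose subject is Zara₃.
*Rania₁* c-commands the pronoun but from outside its binding domain, and is not c-commanded by it → coindexation permitted.
*Freya₂* c-commands the pronoun but from outside its binding domain, and is not c-commanded by it → coindexation permitted.
*Zara₃* c-commands the pronoun within its binding domain → coindexation would violate Principle B.

{1, 2}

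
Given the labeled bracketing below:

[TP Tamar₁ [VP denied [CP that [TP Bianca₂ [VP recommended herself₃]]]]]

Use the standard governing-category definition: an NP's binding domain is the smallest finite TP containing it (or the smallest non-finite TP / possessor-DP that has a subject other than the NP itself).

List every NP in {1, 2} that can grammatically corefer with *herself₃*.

*herself* is an anaphor, so Principle A applies: it must be bound in its binding domain.
Binding domain of *herself₃*: the embedded TP, whose subject is Bianca₂.
*Tamar₁* c-commands the anaphor but is outside its binding domain → cannot satisfy Principle A.
*Bianca₂* c-commands the anaphor within its binding domain → licit binder.

{2}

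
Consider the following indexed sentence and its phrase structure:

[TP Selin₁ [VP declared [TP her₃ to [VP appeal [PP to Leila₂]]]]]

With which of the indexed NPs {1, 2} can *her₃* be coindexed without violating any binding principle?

*her* is a pronoun, so Principle B applies: it must be free in its binding domain.
Binding domain of *her₃*: the matrix TP, whose subject is Selin₁.
*Selin₁* c-commands the pronoun within its binding domain → coindexation would violate Principle B.
*Leila₂*: the pronoun c-commands this R-expression → coindexation would violate Principle C on *Leila₂*.

none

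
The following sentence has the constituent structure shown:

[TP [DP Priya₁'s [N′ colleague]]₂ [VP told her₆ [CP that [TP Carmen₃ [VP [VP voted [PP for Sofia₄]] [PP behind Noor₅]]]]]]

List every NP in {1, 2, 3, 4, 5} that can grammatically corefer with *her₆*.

*her* is a pronoun, so Principle B applies: it must be free in its binding domain.
Binding domain of *her₆*: the matrix TP, whose subject is [Priya₁'s colleague]₂.
*Priya₁* and the pronoun do not c-command one another → neither Principle B nor Principle C is at stake; coindexation permitted.
*[Priya₁'s colleague]₂* c-commands the pronoun within its binding domain → coindexation would violate Principle B.
*Carmen₃*: the pronoun c-commands this R-expression → coindexation would violate Principle C on *Carmen₃*.
*Sofia₄*: the pronoun c-commands this R-expression → coindexation would violate Principle C on *Sofia₄*.
*Noor₅*: the pronoun c-commands this R-expression → coindexation would violate Principle C on *Noor₅*.

{1}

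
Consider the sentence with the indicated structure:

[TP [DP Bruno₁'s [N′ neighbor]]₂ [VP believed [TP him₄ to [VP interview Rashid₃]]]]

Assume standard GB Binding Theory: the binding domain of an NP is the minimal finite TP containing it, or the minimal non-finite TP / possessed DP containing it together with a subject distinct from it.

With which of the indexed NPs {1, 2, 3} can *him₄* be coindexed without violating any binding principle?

{1}

*him* is a pronoun, so Principle B applies: it must be free in its binding domain.
Binding domain of *him₄*: the matrix TP, whose subject is [Bruno₁'s neighbor]₂.
*Bruno₁* and the pronoun do not c-command one another → neither Principle B nor Principle C is at stake; coindexation permitted.
*[Bruno₁'s neighbor]₂* c-commands the pronoun within its binding domain → coindexation would violate Principle B.
*Rashid₃*: the pronoun c-commands this R-expression → coindexation would violate Principle C on *Rashid₃*.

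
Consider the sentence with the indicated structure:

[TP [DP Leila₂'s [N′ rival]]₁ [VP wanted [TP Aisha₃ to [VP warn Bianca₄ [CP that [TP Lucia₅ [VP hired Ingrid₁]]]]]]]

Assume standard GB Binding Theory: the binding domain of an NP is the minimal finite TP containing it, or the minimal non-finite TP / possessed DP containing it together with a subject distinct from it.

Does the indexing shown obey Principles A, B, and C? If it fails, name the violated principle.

Principle C

The two coindexed NPs are *[Leila₂'s rival]₁* and *Ingrid₁*.
*Ingrid₁* is an R-expression. Principle C requires it to be free everywhere.
*[Leila₂'s rival]₁* c-commands it and carries the same index.
The R-expression is bound → Principle C violation.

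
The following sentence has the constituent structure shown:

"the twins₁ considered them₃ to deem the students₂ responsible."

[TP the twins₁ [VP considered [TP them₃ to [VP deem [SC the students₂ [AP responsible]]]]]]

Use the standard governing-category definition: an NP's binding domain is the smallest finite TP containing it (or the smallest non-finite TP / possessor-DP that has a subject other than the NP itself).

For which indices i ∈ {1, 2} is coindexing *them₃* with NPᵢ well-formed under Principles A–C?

*them* is a pronoun, so Principle B applies: it must be free in its binding domain.
Binding domain of *them₃*: the matrix TP, whose subject is the twins₁.
*the twins₁* c-commands the pronoun within its binding domain → coindexation would violate Principle B.
*the students₂*: the pronoun c-commands this R-expression → coindexation would violate Principle C on *the students₂*.

none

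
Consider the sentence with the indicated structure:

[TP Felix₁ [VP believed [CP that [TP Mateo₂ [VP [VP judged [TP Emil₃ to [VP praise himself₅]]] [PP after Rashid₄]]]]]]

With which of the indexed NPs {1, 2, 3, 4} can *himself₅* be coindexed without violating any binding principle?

{3}

*himself* is an anaphor, so Principle A applies: it must be bound in its binding domain.
Binding domain of *himself₅*: the embedded TP, whose subject is Emil₃.
*Felix₁* c-commands the anaphor but is outside its binding domain → cannot satisfy Principle A.
*Mateo₂* c-commands the anaphor but is outside its binding domain → cannot satisfy Principle A.
*Emil₃* c-commands the anaphor within its binding domain → licit binder.
*Rashid₄* does not c-command the anaphor → cannot bind it.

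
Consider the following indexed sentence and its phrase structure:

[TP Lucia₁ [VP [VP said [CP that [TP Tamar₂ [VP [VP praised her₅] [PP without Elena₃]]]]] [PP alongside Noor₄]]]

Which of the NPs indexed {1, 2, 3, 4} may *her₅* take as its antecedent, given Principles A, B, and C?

{1, 3, 4}

*her* is a pronoun, so Principle B applies: it must be free in its binding domain.
Binding domain of *her₅*: the embedded TP, whose subject is Tamar₂.
*Lucia₁* c-commands the pronoun but from outside its binding domain, and is not c-commanded by it → coindexation permitted.
*Tamar₂* c-commands the pronoun within its binding domain → coindexation would violate Principle B.
*Elena₃* and the pronoun do not c-command one another → neither Principle B nor Principle C is at stake; coindexation permitted.
*Noor₄* and the pronoun do not c-command one another → neither Principle B nor Principle C is at stake; coindexation permitted.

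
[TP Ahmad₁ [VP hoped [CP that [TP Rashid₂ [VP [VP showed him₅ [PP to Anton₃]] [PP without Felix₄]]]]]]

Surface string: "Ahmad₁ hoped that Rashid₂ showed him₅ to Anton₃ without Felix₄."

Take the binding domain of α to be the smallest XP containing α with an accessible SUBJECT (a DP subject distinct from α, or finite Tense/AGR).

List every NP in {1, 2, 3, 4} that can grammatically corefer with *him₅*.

{1, 4}

*him* is a pronoun, so Principle B applies: it must be free in its binding domain.
Binding domain of *him₅*: the embedded TP, whose subject is Rashid₂.
*Ahmad₁* c-commands the pronoun but from outside its binding domain, and is not c-commanded by it → coindexation permitted.
*Rashid₂* c-commands the pronoun within its binding domain → coindexation would violate Principle B.
*Anton₃*: the pronoun c-commands this R-expression → coindexation would violate Principle C on *Anton₃*.
*Felix₄* and the pronoun do not c-command one another → neither Principle B nor Principle C is at stake; coindexation permitted.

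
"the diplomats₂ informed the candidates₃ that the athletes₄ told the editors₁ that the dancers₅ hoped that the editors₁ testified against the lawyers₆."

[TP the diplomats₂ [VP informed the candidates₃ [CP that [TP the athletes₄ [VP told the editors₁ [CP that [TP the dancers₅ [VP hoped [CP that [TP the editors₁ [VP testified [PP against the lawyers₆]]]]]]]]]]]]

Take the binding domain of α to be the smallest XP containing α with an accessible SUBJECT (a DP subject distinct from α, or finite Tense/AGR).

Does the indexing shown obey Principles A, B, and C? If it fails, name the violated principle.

The two coindexed NPs are *the editors₁* (the lower occurrence) and *the editors₁* (the higher occurrence).
*the editors₁* (the lower occurrence) is an R-expression. Principle C requires it to be free everywhere.
*the editors₁* (the higher occurrence) c-commands it and carries the same index.
The R-expression is bound → Principle C violation.

Principle C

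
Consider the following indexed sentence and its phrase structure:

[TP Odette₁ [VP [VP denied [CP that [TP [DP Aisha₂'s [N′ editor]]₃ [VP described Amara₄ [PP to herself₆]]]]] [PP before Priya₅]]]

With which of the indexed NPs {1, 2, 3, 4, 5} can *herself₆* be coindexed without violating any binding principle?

{3, 4}

*herself* is an anaphor, so Principle A applies: it must be bound in its binding domain.
Binding domain of *herself₆*: the embedded TP, whose subject is [Aisha₂'s editor]₃.
*Odette₁* c-commands the anaphor but is outside its binding domain → cannot satisfy Principle A.
*Aisha₂* does not c-command the anaphor → cannot bind it.
*[Aisha₂'s editor]₃* c-commands the anaphor within its binding domain → licit binder.
*Amara₄* c-commands the anaphor within its binding domain → licit binder.
*Priya₅* does not c-command the anaphor → cannot bind it.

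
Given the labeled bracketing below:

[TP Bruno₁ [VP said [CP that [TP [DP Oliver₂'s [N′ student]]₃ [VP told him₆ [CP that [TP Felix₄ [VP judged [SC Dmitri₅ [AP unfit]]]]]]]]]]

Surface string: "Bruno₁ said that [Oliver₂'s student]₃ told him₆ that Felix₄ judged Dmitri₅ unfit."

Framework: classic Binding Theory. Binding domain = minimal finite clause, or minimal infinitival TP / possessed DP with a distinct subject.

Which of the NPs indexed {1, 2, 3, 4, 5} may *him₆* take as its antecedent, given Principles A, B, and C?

{1, 2}

*him* is a pronoun, so Principle B applies: it must be free in its binding domain.
Binding domain of *him₆*: the embedded TP, whose subject is [Oliver₂'s student]₃.
*Bruno₁* c-commands the pronoun but from outside its binding domain, and is not c-commanded by it → coindexation permitted.
*Oliver₂* and the pronoun do not c-command one another → neither Principle B nor Principle C is at stake; coindexation permitted.
*[Oliver₂'s student]₃* c-commands the pronoun within its binding domain → coindexation would violate Principle B.
*Felix₄*: the pronoun c-commands this R-expression → coindexation would violate Principle C on *Felix₄*.
*Dmitri₅*: the pronoun c-commands this R-expression → coindexation would violate Principle C on *Dmitri₅*.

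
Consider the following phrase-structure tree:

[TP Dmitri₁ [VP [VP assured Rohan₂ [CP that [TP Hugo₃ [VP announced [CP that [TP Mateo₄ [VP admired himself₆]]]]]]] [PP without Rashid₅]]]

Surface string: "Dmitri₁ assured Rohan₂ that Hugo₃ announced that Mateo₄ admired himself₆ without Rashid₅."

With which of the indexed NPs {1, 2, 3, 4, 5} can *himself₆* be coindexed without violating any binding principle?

{4}

*himself* is an anaphor, so Principle A applies: it must be bound in its binding domain.
Binding domain of *himself₆*: the embedded TP, whose subject is Mateo₄.
*Dmitri₁* c-commands the anaphor but is outside its binding domain → cannot satisfy Principle A.
*Rohan₂* c-commands the anaphor but is outside its binding domain → cannot satisfy Principle A.
*Hugo₃* c-commands the anaphor but is outside its binding domain → cannot satisfy Principle A.
*Mateo₄* c-commands the anaphor within its binding domain → licit binder.
*Rashid₅* does not c-command the anaphor → cannot bind it.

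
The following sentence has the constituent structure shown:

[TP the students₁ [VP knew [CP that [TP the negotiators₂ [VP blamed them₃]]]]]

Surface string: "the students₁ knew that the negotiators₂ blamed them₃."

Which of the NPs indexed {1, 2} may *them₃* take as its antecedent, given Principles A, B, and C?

{1}

*them* is a pronoun, so Principle B applies: it must be free in its binding domain.
Binding domain of *them₃*: the embedded TP, whose subject is the negotiators₂.
*the students₁* c-commands the pronoun but from outside its binding domain, and is not c-commanded by it → coindexation permitted.
*the negotiators₂* c-commands the pronoun within its binding domain → coindexation would violate Principle B.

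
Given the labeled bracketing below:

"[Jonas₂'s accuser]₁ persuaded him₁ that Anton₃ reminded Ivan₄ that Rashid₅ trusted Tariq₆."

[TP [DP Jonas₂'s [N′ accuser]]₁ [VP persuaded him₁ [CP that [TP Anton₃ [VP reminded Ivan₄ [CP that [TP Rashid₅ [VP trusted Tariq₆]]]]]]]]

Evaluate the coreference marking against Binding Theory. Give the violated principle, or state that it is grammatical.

The two coindexed NPs are *[Jonas₂'s accuser]₁* and *him₁*.
*him₁* is a pronoun. Its binding domain is the matrix TP, whose subject is [Jonas₂'s accuser]₁.
*[Jonas₂'s accuser]₁* c-commands it within that domain and carries the same index.
The pronoun is locally bound → Principle B violation.

Principle B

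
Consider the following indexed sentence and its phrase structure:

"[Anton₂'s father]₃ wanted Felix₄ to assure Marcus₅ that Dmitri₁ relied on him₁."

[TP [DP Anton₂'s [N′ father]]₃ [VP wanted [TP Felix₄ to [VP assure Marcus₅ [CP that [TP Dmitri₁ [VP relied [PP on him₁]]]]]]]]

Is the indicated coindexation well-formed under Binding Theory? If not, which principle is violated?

The two coindexed NPs are *Dmitri₁* and *him₁*.
*him₁* is a pronoun. Its binding domain is the embedded TP, whose subject is Dmitri₁.
*Dmitri₁* c-commands it within that domain and carries the same index.
The pronoun is locally bound → Principle B violation.

Principle B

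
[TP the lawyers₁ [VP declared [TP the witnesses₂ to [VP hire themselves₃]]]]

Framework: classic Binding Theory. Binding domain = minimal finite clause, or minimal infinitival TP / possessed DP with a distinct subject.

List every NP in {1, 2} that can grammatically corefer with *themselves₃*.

*themselves* is an anaphor, so Principle A applies: it must be bound in its binding domain.
Binding domain of *themselves₃*: the embedded TP, whose subject is the witnesses₂.
*the lawyers₁* c-commands the anaphor but is outside its binding domain → cannot satisfy Principle A.
*the witnesses₂* c-commands the anaphor within its binding domain → licit binder.

{2}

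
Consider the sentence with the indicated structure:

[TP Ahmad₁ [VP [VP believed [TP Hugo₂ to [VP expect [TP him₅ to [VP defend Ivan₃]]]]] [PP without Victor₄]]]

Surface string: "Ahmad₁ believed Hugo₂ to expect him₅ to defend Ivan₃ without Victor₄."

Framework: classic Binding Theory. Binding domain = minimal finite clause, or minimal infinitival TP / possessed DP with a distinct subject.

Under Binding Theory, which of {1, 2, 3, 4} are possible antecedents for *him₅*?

{1, 4}

*him* is a pronoun, so Principle B applies: it must be free in its binding domain.
Binding domain of *him₅*: the embedded TP, whose subject is Hugo₂.
*Ahmad₁* c-commands the pronoun but from outside its binding domain, and is not c-commanded by it → coindexation permitted.
*Hugo₂* c-commands the pronoun within its binding domain → coindexation would violate Principle B.
*Ivan₃*: the pronoun c-commands this R-expression → coindexation would violate Principle C on *Ivan₃*.
*Victor₄* and the pronoun do not c-command one another → neither Principle B nor Principle C is at stake; coindexation permitted.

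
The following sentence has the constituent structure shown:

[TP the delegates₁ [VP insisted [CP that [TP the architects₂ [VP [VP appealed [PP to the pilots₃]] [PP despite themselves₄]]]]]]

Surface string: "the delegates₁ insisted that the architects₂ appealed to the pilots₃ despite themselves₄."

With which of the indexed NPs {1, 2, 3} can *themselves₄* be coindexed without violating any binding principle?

{2}

*themselves* is an anaphor, so Principle A applies: it must be bound in its binding domain.
Binding domain of *themselves₄*: the embedded TP, whose subject is the architects₂.
*the delegates₁* c-commands the anaphor but is outside its binding domain → cannot satisfy Principle A.
*the architects₂* c-commands the anaphor within its binding domain → licit binder.
*the pilots₃* does not c-command the anaphor → cannot bind it.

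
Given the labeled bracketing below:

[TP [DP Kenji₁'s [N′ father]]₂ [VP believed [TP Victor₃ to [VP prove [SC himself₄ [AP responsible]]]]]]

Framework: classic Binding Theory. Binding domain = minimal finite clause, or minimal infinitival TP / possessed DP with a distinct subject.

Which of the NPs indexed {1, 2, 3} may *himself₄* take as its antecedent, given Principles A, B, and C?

{3}

*himself* is an anaphor, so Principle A applies: it must be bound in its binding domain.
Binding domain of *himself₄*: the embedded TP, whose subject is Victor₃.
*Kenji₁* does not c-command the anaphor → cannot bind it.
*[Kenji₁'s father]₂* c-commands the anaphor but is outside its binding domain → cannot satisfy Principle A.
*Victor₃* c-commands the anaphor within its binding domain → licit binder.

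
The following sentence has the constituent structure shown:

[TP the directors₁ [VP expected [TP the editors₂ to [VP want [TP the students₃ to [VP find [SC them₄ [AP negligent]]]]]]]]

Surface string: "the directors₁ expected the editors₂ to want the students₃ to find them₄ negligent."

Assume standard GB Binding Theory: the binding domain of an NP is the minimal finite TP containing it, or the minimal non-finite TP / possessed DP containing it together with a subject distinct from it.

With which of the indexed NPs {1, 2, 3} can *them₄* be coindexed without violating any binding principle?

*them* is a pronoun, so Principle B applies: it must be free in its binding domain.
Binding domain of *them₄*: the embedded TP, whose subject is the students₃.
*the directors₁* c-commands the pronoun but from outside its binding domain, and is not c-commanded by it → coindexation permitted.
*the editors₂* c-commands the pronoun but from outside its binding domain, and is not c-commanded by it → coindexation permitted.
*the students₃* c-commands the pronoun within its binding domain → coindexation would violate Principle B.

{1, 2}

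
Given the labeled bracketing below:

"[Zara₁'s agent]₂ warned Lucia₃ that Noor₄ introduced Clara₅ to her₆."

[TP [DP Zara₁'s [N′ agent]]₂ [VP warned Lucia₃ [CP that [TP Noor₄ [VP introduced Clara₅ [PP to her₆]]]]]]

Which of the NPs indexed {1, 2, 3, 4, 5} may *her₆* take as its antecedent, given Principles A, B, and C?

*her* is a pronoun, so Principle B applies: it must be free in its binding domain.
Binding domain of *her₆*: the embedded TP, whose subject is Noor₄.
*Zara₁* and the pronoun do not c-command one another → neither Principle B nor Principle C is at stake; coindexation permitted.
*[Zara₁'s agent]₂* c-commands the pronoun but from outside its binding domain, and is not c-commanded by it → coindexation permitted.
*Lucia₃* c-commands the pronoun but from outside its binding domain, and is not c-commanded by it → coindexation permitted.
*Noor₄* c-commands the pronoun within its binding domain → coindexation would violate Principle B.
*Clara₅* c-commands the pronoun within its binding domain → coindexation would violate Principle B.

{1, 2, 3}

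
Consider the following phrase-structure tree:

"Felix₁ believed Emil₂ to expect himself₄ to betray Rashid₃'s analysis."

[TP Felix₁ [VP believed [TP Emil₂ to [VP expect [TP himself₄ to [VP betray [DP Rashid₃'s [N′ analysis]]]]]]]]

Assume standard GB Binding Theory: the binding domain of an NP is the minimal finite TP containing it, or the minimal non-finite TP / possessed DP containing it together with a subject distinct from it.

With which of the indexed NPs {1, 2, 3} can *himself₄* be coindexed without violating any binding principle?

*himself* is an anaphor, so Principle A applies: it must be bound in its binding domain.
Binding domain of *himself₄*: the embedded TP, whose subject is Emil₂.
*Felix₁* c-commands the anaphor but is outside its binding domain → cannot satisfy Principle A.
*Emil₂* c-commands the anaphor within its binding domain → licit binder.
*Rashid₃* does not c-command the anaphor → cannot bind it.

{2}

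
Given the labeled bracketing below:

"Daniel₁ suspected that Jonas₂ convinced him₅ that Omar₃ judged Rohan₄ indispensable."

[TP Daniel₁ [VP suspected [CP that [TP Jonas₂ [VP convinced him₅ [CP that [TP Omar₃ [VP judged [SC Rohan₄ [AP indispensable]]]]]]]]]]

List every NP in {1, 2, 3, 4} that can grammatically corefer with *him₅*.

{1}

*him* is a pronoun, so Principle B applies: it must be free in its binding domain.
Binding domain of *him₅*: the embedded TP, whose subject is Jonas₂.
*Daniel₁* c-commands the pronoun but from outside its binding domain, and is not c-commanded by it → coindexation permitted.
*Jonas₂* c-commands the pronoun within its binding domain → coindexation would violate Principle B.
*Omar₃*: the pronoun c-commands this R-expression → coindexation would violate Principle C on *Omar₃*.
*Rohan₄*: the pronoun c-commands this R-expression → coindexation would violate Principle C on *Rohan₄*.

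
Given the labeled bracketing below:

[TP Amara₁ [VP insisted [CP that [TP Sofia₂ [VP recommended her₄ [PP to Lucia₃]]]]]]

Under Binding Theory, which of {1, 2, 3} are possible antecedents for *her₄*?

{1}

*her* is a pronoun, so Principle B applies: it must be free in its binding domain.
Binding domain of *her₄*: the embedded TP, whose subject is Sofia₂.
*Amara₁* c-commands the pronoun but from outside its binding domain, and is not c-commanded by it → coindexation permitted.
*Sofia₂* c-commands the pronoun within its binding domain → coindexation would violate Principle B.
*Lucia₃*: the pronoun c-commands this R-expression → coindexation would violate Principle C on *Lucia₃*.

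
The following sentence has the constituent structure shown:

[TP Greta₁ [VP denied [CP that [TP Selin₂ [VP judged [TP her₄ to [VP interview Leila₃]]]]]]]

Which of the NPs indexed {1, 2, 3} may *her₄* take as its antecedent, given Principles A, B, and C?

{1}

*her* is a pronoun, so Principle B applies: it must be free in its binding domain.
Binding domain of *her₄*: the embedded TP, whose subject is Selin₂.
*Greta₁* c-commands the pronoun but from outside its binding domain, and is not c-commanded by it → coindexation permitted.
*Selin₂* c-commands the pronoun within its binding domain → coindexation would violate Principle B.
*Leila₃*: the pronoun c-commands this R-expression → coindexation would violate Principle C on *Leila₃*.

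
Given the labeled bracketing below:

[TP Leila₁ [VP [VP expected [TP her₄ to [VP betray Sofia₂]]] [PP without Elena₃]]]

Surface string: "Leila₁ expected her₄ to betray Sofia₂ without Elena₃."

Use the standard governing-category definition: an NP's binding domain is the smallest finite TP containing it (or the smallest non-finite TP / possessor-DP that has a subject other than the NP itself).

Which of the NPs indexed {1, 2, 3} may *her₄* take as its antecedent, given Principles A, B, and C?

{3}

*her* is a pronoun, so Principle B applies: it must be free in its binding domain.
Binding domain of *her₄*: the matrix TP, whose subject is Leila₁.
*Leila₁* c-commands the pronoun within its binding domain → coindexation would violate Principle B.
*Sofia₂*: the pronoun c-commands this R-expression → coindexation would violate Principle C on *Sofia₂*.
*Elena₃* and the pronoun do not c-command one another → neither Principle B nor Principle C is at stake; coindexation permitted.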